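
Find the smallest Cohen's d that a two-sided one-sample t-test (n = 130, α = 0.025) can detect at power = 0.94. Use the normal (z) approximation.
d ≈ 0.33

Minimum detectable effect (one-sample t-test, normal approximation):
d = (z_{α/2} + z_β) / √n
d = (2.241 + 1.555) / √130
d = 3.796 / 11.402
d ≈ 0.33

By Cohen's convention (0.2 small / 0.5 medium / 0.8 large): small effect.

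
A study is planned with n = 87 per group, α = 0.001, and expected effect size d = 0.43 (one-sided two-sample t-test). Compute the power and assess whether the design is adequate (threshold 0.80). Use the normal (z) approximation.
Power ≈ 0.40; the study is underpowered (power < 0.80)

Power calculation (two-sample t-test, normal approximation):
z_β = d · √(n/2) - z_α
z_β = 0.43 · √(87/2) - 3.090
z_β = 0.43 · 6.595 - 3.090
z_β = -0.254

Power = Φ(z_β) = Φ(-0.254) ≈ 0.400

Effect size d = 0.43 is small by Cohen's convention (0.2/0.5/0.8).

Threshold: power ≥ 0.80 is conventionally adequate.
Power ≈ 0.40 → the study is underpowered (power < 0.80).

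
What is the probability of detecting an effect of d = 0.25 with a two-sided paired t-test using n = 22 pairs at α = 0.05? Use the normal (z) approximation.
Power ≈ 0.22

Power calculation (paired t-test, normal approximation):
z_β = d · √n - z_{α/2}
z_β = 0.25 · √22 - 1.960
z_β = 0.25 · 4.690 - 1.960
z_β = -0.787

Power = Φ(z_β) = Φ(-0.787) ≈ 0.216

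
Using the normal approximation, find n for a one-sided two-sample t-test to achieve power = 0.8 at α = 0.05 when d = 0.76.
n = 22 per group

Sample size formula (two-sample t-test, normal approximation):
n = 2 · ((z_α + z_β) / d)²

z_α = 1.645 (for α = 0.05, one-sided)
z_β = 0.842 (for power = 0.8)
d = 0.76

n = 2 · ((1.645 + 0.842) / 0.76)²
n = 2 · (3.272)²
n ≈ 21.41
Round up to the next whole number: n = 22 per group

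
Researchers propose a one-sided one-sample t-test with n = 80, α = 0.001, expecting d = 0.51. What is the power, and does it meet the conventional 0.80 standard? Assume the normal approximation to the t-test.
Power ≈ 0.93; the study is adequately powered (power ≥ 0.80)

Power calculation (one-sample t-test, normal approximation):
z_β = d · √n - z_α
z_β = 0.51 · √80 - 3.090
z_β = 0.51 · 8.944 - 3.090
z_β = 1.471

Power = Φ(z_β) = Φ(1.471) ≈ 0.929

Effect size d = 0.51 is medium by Cohen's convention (0.2/0.5/0.8).

Threshold: power ≥ 0.80 is conventionally adequate.
Power ≈ 0.93 → the study is adequately powered (power ≥ 0.80).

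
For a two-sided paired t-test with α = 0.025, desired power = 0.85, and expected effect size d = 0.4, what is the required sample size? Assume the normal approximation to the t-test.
n = 68 pairs

Sample size formula (paired t-test, normal approximation):
n = ((z_{α/2} + z_β) / d)²

z_{α/2} = 2.241 (for α = 0.025, two-sided)
z_β = 1.036 (for power = 0.85)
d = 0.4

n = ((2.241 + 1.036) / 0.4)²
n = (8.193)²
n ≈ 67.13
Round up to the next whole number: n = 68 pairs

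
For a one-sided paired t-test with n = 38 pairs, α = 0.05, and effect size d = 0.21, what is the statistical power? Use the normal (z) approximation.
Power ≈ 0.36

Power calculation (paired t-test, normal approximation):
z_β = d · √n - z_α
z_β = 0.21 · √38 - 1.645
z_β = 0.21 · 6.164 - 1.645
z_β = -0.350

Power = Φ(z_β) = Φ(-0.350) ≈ 0.363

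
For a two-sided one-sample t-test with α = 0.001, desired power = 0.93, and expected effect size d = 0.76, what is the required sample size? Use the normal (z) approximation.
n = 40

Sample size formula (one-sample t-test, normal approximation):
n = ((z_{α/2} + z_β) / d)²

z_{α/2} = 3.291 (for α = 0.001, two-sided)
z_β = 1.476 (for power = 0.93)
d = 0.76

n = ((3.291 + 1.476) / 0.76)²
n = (6.272)²
n ≈ 39.34
Round up to the next whole number: n = 40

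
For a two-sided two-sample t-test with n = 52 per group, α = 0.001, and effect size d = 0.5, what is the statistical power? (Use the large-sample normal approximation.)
Power ≈ 0.23

Power calculation (two-sample t-test, normal approximation):
z_β = d · √(n/2) - z_{α/2}
z_β = 0.5 · √(52/2) - 3.291
z_β = 0.5 · 5.099 - 3.291
z_β = -0.741

Power = Φ(z_β) = Φ(-0.741) ≈ 0.229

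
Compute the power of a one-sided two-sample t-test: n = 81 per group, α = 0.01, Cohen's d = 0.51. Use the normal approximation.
Power ≈ 0.82

Power calculation (two-sample t-test, normal approximation):
z_β = d · √(n/2) - z_α
z_β = 0.51 · √(81/2) - 2.326
z_β = 0.51 · 6.364 - 2.326
z_β = 0.919

Power = Φ(z_β) = Φ(0.919) ≈ 0.821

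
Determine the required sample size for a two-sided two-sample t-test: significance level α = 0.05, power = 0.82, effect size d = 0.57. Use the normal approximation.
n = 51 per group

Sample size formula (two-sample t-test, normal approximation):
n = 2 · ((z_{α/2} + z_β) / d)²

z_{α/2} = 1.960 (for α = 0.05, two-sided)
z_β = 0.915 (for power = 0.82)
d = 0.57

n = 2 · ((1.960 + 0.915) / 0.57)²
n = 2 · (5.044)²
n ≈ 50.88
Round up to the next whole number: n = 51 per group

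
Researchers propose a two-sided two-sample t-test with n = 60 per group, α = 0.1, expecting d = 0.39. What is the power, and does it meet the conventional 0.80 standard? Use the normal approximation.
Power ≈ 0.69; the study is underpowered (power < 0.80)

Power calculation (two-sample t-test, normal approximation):
z_β = d · √(n/2) - z_{α/2}
z_β = 0.39 · √(60/2) - 1.645
z_β = 0.39 · 5.477 - 1.645
z_β = 0.491

Power = Φ(z_β) = Φ(0.491) ≈ 0.688

Effect size d = 0.39 is small by Cohen's convention (0.2/0.5/0.8).

Threshold: power ≥ 0.80 is conventionally adequate.
Power ≈ 0.69 → the study is underpowered (power < 0.80).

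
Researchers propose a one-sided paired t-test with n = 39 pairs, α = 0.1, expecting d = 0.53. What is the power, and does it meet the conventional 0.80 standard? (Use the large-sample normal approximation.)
Power ≈ 0.98; the study is adequately powered (power ≥ 0.80)

Power calculation (paired t-test, normal approximation):
z_β = d · √n - z_α
z_β = 0.53 · √39 - 1.282
z_β = 0.53 · 6.245 - 1.282
z_β = 2.028

Power = Φ(z_β) = Φ(2.028) ≈ 0.979

Effect size d = 0.53 is medium by Cohen's convention (0.2/0.5/0.8).

Threshold: power ≥ 0.80 is conventionally adequate.
Power ≈ 0.98 → the study is adequately powered (power ≥ 0.80).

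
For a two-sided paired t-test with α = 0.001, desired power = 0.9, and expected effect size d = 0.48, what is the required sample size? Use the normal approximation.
n = 91 pairs

Sample size formula (paired t-test, normal approximation):
n = ((z_{α/2} + z_β) / d)²

z_{α/2} = 3.291 (for α = 0.001, two-sided)
z_β = 1.282 (for power = 0.9)
d = 0.48

n = ((3.291 + 1.282) / 0.48)²
n = (9.527)²
n ≈ 90.76
Round up to the next whole number: n = 91 pairs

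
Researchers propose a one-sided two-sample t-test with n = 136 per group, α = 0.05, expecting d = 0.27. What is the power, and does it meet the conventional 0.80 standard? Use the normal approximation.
Power ≈ 0.72; the study is underpowered (power < 0.80)

Power calculation (two-sample t-test, normal approximation):
z_β = d · √(n/2) - z_α
z_β = 0.27 · √(136/2) - 1.645
z_β = 0.27 · 8.246 - 1.645
z_β = 0.582

Power = Φ(z_β) = Φ(0.582) ≈ 0.720

Effect size d = 0.27 is small by Cohen's convention (0.2/0.5/0.8).

Threshold: power ≥ 0.80 is conventionally adequate.
Power ≈ 0.72 → the study is underpowered (power < 0.80).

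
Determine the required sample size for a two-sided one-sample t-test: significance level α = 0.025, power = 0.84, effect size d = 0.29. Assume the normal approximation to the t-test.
n = 125

Sample size formula (one-sample t-test, normal approximation):
n = ((z_{α/2} + z_β) / d)²

z_{α/2} = 2.241 (for α = 0.025, two-sided)
z_β = 0.994 (for power = 0.84)
d = 0.29

n = ((2.241 + 0.994) / 0.29)²
n = (11.155)²
n ≈ 124.43
Round up to the next whole number: n = 125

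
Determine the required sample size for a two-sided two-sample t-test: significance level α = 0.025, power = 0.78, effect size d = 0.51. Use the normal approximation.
n = 70 per group

Sample size formula (two-sample t-test, normal approximation):
n = 2 · ((z_{α/2} + z_β) / d)²

z_{α/2} = 2.241 (for α = 0.025, two-sided)
z_β = 0.772 (for power = 0.78)
d = 0.51

n = 2 · ((2.241 + 0.772) / 0.51)²
n = 2 · (5.908)²
n ≈ 69.81
Round up to the next whole number: n = 70 per group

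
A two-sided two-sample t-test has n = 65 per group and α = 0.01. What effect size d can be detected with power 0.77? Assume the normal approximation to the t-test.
d ≈ 0.58

Minimum detectable effect (two-sample t-test, normal approximation):
d = (z_{α/2} + z_β) / √(n/2)
d = (2.576 + 0.739) / √(65/2)
d = 3.315 / 5.701
d ≈ 0.58

By Cohen's convention (0.2 small / 0.5 medium / 0.8 large): medium effect.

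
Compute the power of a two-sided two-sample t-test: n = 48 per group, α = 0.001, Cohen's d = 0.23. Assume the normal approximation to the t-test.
Power ≈ 0.02

Power calculation (two-sample t-test, normal approximation):
z_β = d · √(n/2) - z_{α/2}
z_β = 0.23 · √(48/2) - 3.291
z_β = 0.23 · 4.899 - 3.291
z_β = -2.164

Power = Φ(z_β) = Φ(-2.164) ≈ 0.015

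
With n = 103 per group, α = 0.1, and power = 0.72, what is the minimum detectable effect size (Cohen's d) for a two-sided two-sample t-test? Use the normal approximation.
d ≈ 0.31

Minimum detectable effect (two-sample t-test, normal approximation):
d = (z_{α/2} + z_β) / √(n/2)
d = (1.645 + 0.583) / √(103/2)
d = 2.228 / 7.176
d ≈ 0.31

By Cohen's convention (0.2 small / 0.5 medium / 0.8 large): small effect.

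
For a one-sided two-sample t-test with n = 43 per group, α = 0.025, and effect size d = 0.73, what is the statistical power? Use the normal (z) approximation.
Power ≈ 0.92

Power calculation (two-sample t-test, normal approximation):
z_β = d · √(n/2) - z_α
z_β = 0.73 · √(43/2) - 1.960
z_β = 0.73 · 4.637 - 1.960
z_β = 1.425

Power = Φ(z_β) = Φ(1.425) ≈ 0.923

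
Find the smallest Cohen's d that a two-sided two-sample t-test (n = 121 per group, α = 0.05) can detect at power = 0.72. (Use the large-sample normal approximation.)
d ≈ 0.33

Minimum detectable effect (two-sample t-test, normal approximation):
d = (z_{α/2} + z_β) / √(n/2)
d = (1.960 + 0.583) / √(121/2)
d = 2.543 / 7.778
d ≈ 0.33

By Cohen's convention (0.2 small / 0.5 medium / 0.8 large): small effect.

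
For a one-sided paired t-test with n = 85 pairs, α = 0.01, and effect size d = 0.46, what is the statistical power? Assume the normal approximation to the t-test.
Power ≈ 0.97

Power calculation (paired t-test, normal approximation):
z_β = d · √n - z_α
z_β = 0.46 · √85 - 2.326
z_β = 0.46 · 9.220 - 2.326
z_β = 1.915

Power = Φ(z_β) = Φ(1.915) ≈ 0.972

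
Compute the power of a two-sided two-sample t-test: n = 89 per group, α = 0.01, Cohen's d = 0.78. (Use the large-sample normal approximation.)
Power ≈ 1.00

Power calculation (two-sample t-test, normal approximation):
z_β = d · √(n/2) - z_{α/2}
z_β = 0.78 · √(89/2) - 2.576
z_β = 0.78 · 6.671 - 2.576
z_β = 2.627

Power = Φ(z_β) = Φ(2.627) ≈ 0.996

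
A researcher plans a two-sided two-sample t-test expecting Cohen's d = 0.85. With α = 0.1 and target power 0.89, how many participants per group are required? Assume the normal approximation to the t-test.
n = 23 per group

Sample size formula (two-sample t-test, normal approximation):
n = 2 · ((z_{α/2} + z_β) / d)²

z_{α/2} = 1.645 (for α = 0.1, two-sided)
z_β = 1.227 (for power = 0.89)
d = 0.85

n = 2 · ((1.645 + 1.227) / 0.85)²
n = 2 · (3.379)²
n ≈ 22.84
Round up to the next whole number: n = 23 per group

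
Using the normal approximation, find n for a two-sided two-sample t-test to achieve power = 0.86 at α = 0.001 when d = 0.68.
n = 83 per group

Sample size formula (two-sample t-test, normal approximation):
n = 2 · ((z_{α/2} + z_β) / d)²

z_{α/2} = 3.291 (for α = 0.001, two-sided)
z_β = 1.080 (for power = 0.86)
d = 0.68

n = 2 · ((3.291 + 1.080) / 0.68)²
n = 2 · (6.428)²
n ≈ 82.64
Round up to the next whole number: n = 83 per group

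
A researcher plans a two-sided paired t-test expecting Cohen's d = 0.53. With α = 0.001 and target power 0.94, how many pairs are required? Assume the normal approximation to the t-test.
n = 84 pairs

Sample size formula (paired t-test, normal approximation):
n = ((z_{α/2} + z_β) / d)²

z_{α/2} = 3.291 (for α = 0.001, two-sided)
z_β = 1.555 (for power = 0.94)
d = 0.53

n = ((3.291 + 1.555) / 0.53)²
n = (9.143)²
n ≈ 83.59
Round up to the next whole number: n = 84 pairs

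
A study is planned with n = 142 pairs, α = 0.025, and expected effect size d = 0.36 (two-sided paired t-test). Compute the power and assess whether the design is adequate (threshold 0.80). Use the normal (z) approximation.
Power ≈ 0.98; the study is adequately powered (power ≥ 0.80)

Power calculation (paired t-test, normal approximation):
z_β = d · √n - z_{α/2}
z_β = 0.36 · √142 - 2.241
z_β = 0.36 · 11.916 - 2.241
z_β = 2.048

Power = Φ(z_β) = Φ(2.048) ≈ 0.980

Effect size d = 0.36 is small by Cohen's convention (0.2/0.5/0.8).

Threshold: power ≥ 0.80 is conventionally adequate.
Power ≈ 0.98 → the study is adequately powered (power ≥ 0.80).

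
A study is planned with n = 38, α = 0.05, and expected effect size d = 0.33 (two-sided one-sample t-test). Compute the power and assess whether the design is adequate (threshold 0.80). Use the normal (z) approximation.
Power ≈ 0.53; the study is underpowered (power < 0.80)

Power calculation (one-sample t-test, normal approximation):
z_β = d · √n - z_{α/2}
z_β = 0.33 · √38 - 1.960
z_β = 0.33 · 6.164 - 1.960
z_β = 0.074

Power = Φ(z_β) = Φ(0.074) ≈ 0.530

Effect size d = 0.33 is small by Cohen's convention (0.2/0.5/0.8).

Threshold: power ≥ 0.80 is conventionally adequate.
Power ≈ 0.53 → the study is underpowered (power < 0.80).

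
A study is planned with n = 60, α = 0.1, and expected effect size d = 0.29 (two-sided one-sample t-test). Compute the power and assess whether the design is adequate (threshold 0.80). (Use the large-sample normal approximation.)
Power ≈ 0.73; the study is underpowered (power < 0.80)

Power calculation (one-sample t-test, normal approximation):
z_β = d · √n - z_{α/2}
z_β = 0.29 · √60 - 1.645
z_β = 0.29 · 7.746 - 1.645
z_β = 0.601

Power = Φ(z_β) = Φ(0.601) ≈ 0.726

Effect size d = 0.29 is small by Cohen's convention (0.2/0.5/0.8).

Threshold: power ≥ 0.80 is conventionally adequate.
Power ≈ 0.73 → the study is underpowered (power < 0.80).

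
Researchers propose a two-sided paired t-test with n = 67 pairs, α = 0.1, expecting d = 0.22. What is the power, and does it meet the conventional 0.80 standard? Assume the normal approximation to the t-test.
Power ≈ 0.56; the study is underpowered (power < 0.80)

Power calculation (paired t-test, normal approximation):
z_β = d · √n - z_{α/2}
z_β = 0.22 · √67 - 1.645
z_β = 0.22 · 8.185 - 1.645
z_β = 0.156

Power = Φ(z_β) = Φ(0.156) ≈ 0.562

Effect size d = 0.22 is small by Cohen's convention (0.2/0.5/0.8).

Threshold: power ≥ 0.80 is conventionally adequate.
Power ≈ 0.56 → the study is underpowered (power < 0.80).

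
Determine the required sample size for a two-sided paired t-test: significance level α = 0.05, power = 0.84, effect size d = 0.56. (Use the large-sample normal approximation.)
n = 28 pairs

Sample size formula (paired t-test, normal approximation):
n = ((z_{α/2} + z_β) / d)²

z_{α/2} = 1.960 (for α = 0.05, two-sided)
z_β = 0.994 (for power = 0.84)
d = 0.56

n = ((1.960 + 0.994) / 0.56)²
n = (5.275)²
n ≈ 27.83
Round up to the next whole number: n = 28 pairs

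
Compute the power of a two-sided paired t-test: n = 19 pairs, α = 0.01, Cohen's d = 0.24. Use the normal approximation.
Power ≈ 0.06

Power calculation (paired t-test, normal approximation):
z_β = d · √n - z_{α/2}
z_β = 0.24 · √19 - 2.576
z_β = 0.24 · 4.359 - 2.576
z_β = -1.530

Power = Φ(z_β) = Φ(-1.530) ≈ 0.063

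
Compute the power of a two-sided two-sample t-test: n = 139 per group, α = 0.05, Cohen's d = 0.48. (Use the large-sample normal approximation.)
Power ≈ 0.98

Power calculation (two-sample t-test, normal approximation):
z_β = d · √(n/2) - z_{α/2}
z_β = 0.48 · √(139/2) - 1.960
z_β = 0.48 · 8.337 - 1.960
z_β = 2.042

Power = Φ(z_β) = Φ(2.042) ≈ 0.979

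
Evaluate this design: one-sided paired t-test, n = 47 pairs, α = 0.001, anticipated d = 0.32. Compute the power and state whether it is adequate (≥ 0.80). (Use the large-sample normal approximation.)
Power ≈ 0.19; the study is underpowered (power < 0.80)

Power calculation (paired t-test, normal approximation):
z_β = d · √n - z_α
z_β = 0.32 · √47 - 3.090
z_β = 0.32 · 6.856 - 3.090
z_β = -0.896

Power = Φ(z_β) = Φ(-0.896) ≈ 0.185

Effect size d = 0.32 is small by Cohen's convention (0.2/0.5/0.8).

Threshold: power ≥ 0.80 is conventionally adequate.
Power ≈ 0.19 → the study is underpowered (power < 0.80).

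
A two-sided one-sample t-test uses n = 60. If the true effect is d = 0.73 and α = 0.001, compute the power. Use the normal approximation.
Power ≈ 0.99

Power calculation (one-sample t-test, normal approximation):
z_β = d · √n - z_{α/2}
z_β = 0.73 · √60 - 3.291
z_β = 0.73 · 7.746 - 3.291
z_β = 2.364

Power = Φ(z_β) = Φ(2.364) ≈ 0.991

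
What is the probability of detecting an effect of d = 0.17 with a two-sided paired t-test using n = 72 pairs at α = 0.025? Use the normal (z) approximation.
Power ≈ 0.21

Power calculation (paired t-test, normal approximation):
z_β = d · √n - z_{α/2}
z_β = 0.17 · √72 - 2.241
z_β = 0.17 · 8.485 - 2.241
z_β = -0.799

Power = Φ(z_β) = Φ(-0.799) ≈ 0.212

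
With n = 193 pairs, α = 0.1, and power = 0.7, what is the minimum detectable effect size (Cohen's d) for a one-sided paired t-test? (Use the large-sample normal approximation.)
d ≈ 0.13

Minimum detectable effect (paired t-test, normal approximation):
d = (z_α + z_β) / √n
d = (1.282 + 0.524) / √193
d = 1.806 / 13.892
d ≈ 0.13

By Cohen's convention (0.2 small / 0.5 medium / 0.8 large): very small effect.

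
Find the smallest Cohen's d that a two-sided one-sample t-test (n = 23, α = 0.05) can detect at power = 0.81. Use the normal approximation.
d ≈ 0.59

Minimum detectable effect (one-sample t-test, normal approximation):
d = (z_{α/2} + z_β) / √n
d = (1.960 + 0.878) / √23
d = 2.838 / 4.796
d ≈ 0.59

By Cohen's convention (0.2 small / 0.5 medium / 0.8 large): medium effect.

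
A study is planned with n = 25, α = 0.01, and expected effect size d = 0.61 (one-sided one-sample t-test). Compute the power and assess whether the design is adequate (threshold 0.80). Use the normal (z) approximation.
Power ≈ 0.77; the study is underpowered (power < 0.80)

Power calculation (one-sample t-test, normal approximation):
z_β = d · √n - z_α
z_β = 0.61 · √25 - 2.326
z_β = 0.61 · 5.000 - 2.326
z_β = 0.724

Power = Φ(z_β) = Φ(0.724) ≈ 0.765

Effect size d = 0.61 is medium by Cohen's convention (0.2/0.5/0.8).

Threshold: power ≥ 0.80 is conventionally adequate.
Power ≈ 0.77 → the study is underpowered (power < 0.80).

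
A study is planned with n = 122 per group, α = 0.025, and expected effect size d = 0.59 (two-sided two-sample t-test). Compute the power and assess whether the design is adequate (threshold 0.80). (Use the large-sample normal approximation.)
Power ≈ 0.99; the study is adequately powered (power ≥ 0.80)

Power calculation (two-sample t-test, normal approximation):
z_β = d · √(n/2) - z_{α/2}
z_β = 0.59 · √(122/2) - 2.241
z_β = 0.59 · 7.810 - 2.241
z_β = 2.367

Power = Φ(z_β) = Φ(2.367) ≈ 0.991

Effect size d = 0.59 is medium by Cohen's convention (0.2/0.5/0.8).

Threshold: power ≥ 0.80 is conventionally adequate.
Power ≈ 0.99 → the study is adequately powered (power ≥ 0.80).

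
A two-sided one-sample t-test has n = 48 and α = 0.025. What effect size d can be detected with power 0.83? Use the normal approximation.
d ≈ 0.46

Minimum detectable effect (one-sample t-test, normal approximation):
d = (z_{α/2} + z_β) / √n
d = (2.241 + 0.954) / √48
d = 3.196 / 6.928
d ≈ 0.46

By Cohen's convention (0.2 small / 0.5 medium / 0.8 large): small effect.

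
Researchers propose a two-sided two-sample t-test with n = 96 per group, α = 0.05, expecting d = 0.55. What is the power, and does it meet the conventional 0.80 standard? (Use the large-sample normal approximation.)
Power ≈ 0.97; the study is adequately powered (power ≥ 0.80)

Power calculation (two-sample t-test, normal approximation):
z_β = d · √(n/2) - z_{α/2}
z_β = 0.55 · √(96/2) - 1.960
z_β = 0.55 · 6.928 - 1.960
z_β = 1.851

Power = Φ(z_β) = Φ(1.851) ≈ 0.968

Effect size d = 0.55 is medium by Cohen's convention (0.2/0.5/0.8).

Threshold: power ≥ 0.80 is conventionally adequate.
Power ≈ 0.97 → the study is adequately powered (power ≥ 0.80).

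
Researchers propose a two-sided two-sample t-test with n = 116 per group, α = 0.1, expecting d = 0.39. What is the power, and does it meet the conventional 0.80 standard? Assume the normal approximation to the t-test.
Power ≈ 0.91; the study is adequately powered (power ≥ 0.80)

Power calculation (two-sample t-test, normal approximation):
z_β = d · √(n/2) - z_{α/2}
z_β = 0.39 · √(116/2) - 1.645
z_β = 0.39 · 7.616 - 1.645
z_β = 1.325

Power = Φ(z_β) = Φ(1.325) ≈ 0.907

Effect size d = 0.39 is small by Cohen's convention (0.2/0.5/0.8).

Threshold: power ≥ 0.80 is conventionally adequate.
Power ≈ 0.91 → the study is adequately powered (power ≥ 0.80).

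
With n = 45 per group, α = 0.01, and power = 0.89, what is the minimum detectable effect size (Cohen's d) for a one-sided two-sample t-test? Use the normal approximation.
d ≈ 0.75

Minimum detectable effect (two-sample t-test, normal approximation):
d = (z_α + z_β) / √(n/2)
d = (2.326 + 1.227) / √(45/2)
d = 3.553 / 4.743
d ≈ 0.75

By Cohen's convention (0.2 small / 0.5 medium / 0.8 large): medium effect.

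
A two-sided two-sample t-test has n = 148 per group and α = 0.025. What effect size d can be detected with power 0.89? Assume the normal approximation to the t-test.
d ≈ 0.40

Minimum detectable effect (two-sample t-test, normal approximation):
d = (z_{α/2} + z_β) / √(n/2)
d = (2.241 + 1.227) / √(148/2)
d = 3.468 / 8.602
d ≈ 0.40

By Cohen's convention (0.2 small / 0.5 medium / 0.8 large): small effect.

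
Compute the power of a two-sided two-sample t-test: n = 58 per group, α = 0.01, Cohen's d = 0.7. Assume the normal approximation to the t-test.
Power ≈ 0.88

Power calculation (two-sample t-test, normal approximation):
z_β = d · √(n/2) - z_{α/2}
z_β = 0.7 · √(58/2) - 2.576
z_β = 0.7 · 5.385 - 2.576
z_β = 1.194

Power = Φ(z_β) = Φ(1.194) ≈ 0.884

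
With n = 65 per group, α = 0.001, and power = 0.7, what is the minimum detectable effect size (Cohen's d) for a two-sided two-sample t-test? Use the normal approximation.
d ≈ 0.67

Minimum detectable effect (two-sample t-test, normal approximation):
d = (z_{α/2} + z_β) / √(n/2)
d = (3.291 + 0.524) / √(65/2)
d = 3.815 / 5.701
d ≈ 0.67

By Cohen's convention (0.2 small / 0.5 medium / 0.8 large): medium effect.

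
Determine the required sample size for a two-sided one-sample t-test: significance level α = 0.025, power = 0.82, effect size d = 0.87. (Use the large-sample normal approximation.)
n = 14

Sample size formula (one-sample t-test, normal approximation):
n = ((z_{α/2} + z_β) / d)²

z_{α/2} = 2.241 (for α = 0.025, two-sided)
z_β = 0.915 (for power = 0.82)
d = 0.87

n = ((2.241 + 0.915) / 0.87)²
n = (3.628)²
n ≈ 13.16
Round up to the next whole number: n = 14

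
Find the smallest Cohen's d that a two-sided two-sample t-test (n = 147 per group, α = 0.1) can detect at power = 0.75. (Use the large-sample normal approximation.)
d ≈ 0.27

Minimum detectable effect (two-sample t-test, normal approximation):
d = (z_{α/2} + z_β) / √(n/2)
d = (1.645 + 0.674) / √(147/2)
d = 2.319 / 8.573
d ≈ 0.27

By Cohen's convention (0.2 small / 0.5 medium / 0.8 large): small effect.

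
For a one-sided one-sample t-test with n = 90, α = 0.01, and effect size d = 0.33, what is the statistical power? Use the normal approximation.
Power ≈ 0.79

Power calculation (one-sample t-test, normal approximation):
z_β = d · √n - z_α
z_β = 0.33 · √90 - 2.326
z_β = 0.33 · 9.487 - 2.326
z_β = 0.804

Power = Φ(z_β) = Φ(0.804) ≈ 0.789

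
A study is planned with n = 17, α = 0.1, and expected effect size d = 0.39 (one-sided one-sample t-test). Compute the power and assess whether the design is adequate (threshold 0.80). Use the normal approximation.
Power ≈ 0.63; the study is underpowered (power < 0.80)

Power calculation (one-sample t-test, normal approximation):
z_β = d · √n - z_α
z_β = 0.39 · √17 - 1.282
z_β = 0.39 · 4.123 - 1.282
z_β = 0.326

Power = Φ(z_β) = Φ(0.326) ≈ 0.628

Effect size d = 0.39 is small by Cohen's convention (0.2/0.5/0.8).

Threshold: power ≥ 0.80 is conventionally adequate.
Power ≈ 0.63 → the study is underpowered (power < 0.80).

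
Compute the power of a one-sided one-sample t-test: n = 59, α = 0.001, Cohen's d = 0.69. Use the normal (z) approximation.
Power ≈ 0.99

Power calculation (one-sample t-test, normal approximation):
z_β = d · √n - z_α
z_β = 0.69 · √59 - 3.090
z_β = 0.69 · 7.681 - 3.090
z_β = 2.210

Power = Φ(z_β) = Φ(2.210) ≈ 0.986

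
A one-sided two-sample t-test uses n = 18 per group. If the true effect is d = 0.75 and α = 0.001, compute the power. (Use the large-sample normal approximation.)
Power ≈ 0.20

Power calculation (two-sample t-test, normal approximation):
z_β = d · √(n/2) - z_α
z_β = 0.75 · √(18/2) - 3.090
z_β = 0.75 · 3.000 - 3.090
z_β = -0.840

Power = Φ(z_β) = Φ(-0.840) ≈ 0.200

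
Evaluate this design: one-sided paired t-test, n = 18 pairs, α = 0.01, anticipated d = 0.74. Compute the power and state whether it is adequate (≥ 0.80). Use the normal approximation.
Power ≈ 0.79; the study is underpowered (power < 0.80)

Power calculation (paired t-test, normal approximation):
z_β = d · √n - z_α
z_β = 0.74 · √18 - 2.326
z_β = 0.74 · 4.243 - 2.326
z_β = 0.813

Power = Φ(z_β) = Φ(0.813) ≈ 0.792

Effect size d = 0.74 is medium by Cohen's convention (0.2/0.5/0.8).

Threshold: power ≥ 0.80 is conventionally adequate.
Power ≈ 0.79 → the study is underpowered (power < 0.80).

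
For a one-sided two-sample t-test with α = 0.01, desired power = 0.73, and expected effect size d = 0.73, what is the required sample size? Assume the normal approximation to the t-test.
n = 33 per group

Sample size formula (two-sample t-test, normal approximation):
n = 2 · ((z_α + z_β) / d)²

z_α = 2.326 (for α = 0.01, one-sided)
z_β = 0.613 (for power = 0.73)
d = 0.73

n = 2 · ((2.326 + 0.613) / 0.73)²
n = 2 · (4.026)²
n ≈ 32.42
Round up to the next whole number: n = 33 per group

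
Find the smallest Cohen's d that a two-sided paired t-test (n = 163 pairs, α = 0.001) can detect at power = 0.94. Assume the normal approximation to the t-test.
d ≈ 0.38

Minimum detectable effect (paired t-test, normal approximation):
d = (z_{α/2} + z_β) / √n
d = (3.291 + 1.555) / √163
d = 4.845 / 12.767
d ≈ 0.38

By Cohen's convention (0.2 small / 0.5 medium / 0.8 large): small effect.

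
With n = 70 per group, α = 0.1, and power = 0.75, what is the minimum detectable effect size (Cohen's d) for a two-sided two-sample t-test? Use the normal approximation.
d ≈ 0.39

Minimum detectable effect (two-sample t-test, normal approximation):
d = (z_{α/2} + z_β) / √(n/2)
d = (1.645 + 0.674) / √(70/2)
d = 2.319 / 5.916
d ≈ 0.39

By Cohen's convention (0.2 small / 0.5 medium / 0.8 large): small effect.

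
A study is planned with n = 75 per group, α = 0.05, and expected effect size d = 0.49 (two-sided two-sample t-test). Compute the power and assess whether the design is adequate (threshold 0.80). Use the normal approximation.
Power ≈ 0.85; the study is adequately powered (power ≥ 0.80)

Power calculation (two-sample t-test, normal approximation):
z_β = d · √(n/2) - z_{α/2}
z_β = 0.49 · √(75/2) - 1.960
z_β = 0.49 · 6.124 - 1.960
z_β = 1.041

Power = Φ(z_β) = Φ(1.041) ≈ 0.851

Effect size d = 0.49 is small by Cohen's convention (0.2/0.5/0.8).

Threshold: power ≥ 0.80 is conventionally adequate.
Power ≈ 0.85 → the study is adequately powered (power ≥ 0.80).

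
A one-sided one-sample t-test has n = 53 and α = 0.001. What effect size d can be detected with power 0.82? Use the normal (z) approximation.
d ≈ 0.55

Minimum detectable effect (one-sample t-test, normal approximation):
d = (z_α + z_β) / √n
d = (3.090 + 0.915) / √53
d = 4.006 / 7.280
d ≈ 0.55

By Cohen's convention (0.2 small / 0.5 medium / 0.8 large): medium effect.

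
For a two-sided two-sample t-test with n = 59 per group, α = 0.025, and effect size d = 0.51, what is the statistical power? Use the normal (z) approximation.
Power ≈ 0.70

Power calculation (two-sample t-test, normal approximation):
z_β = d · √(n/2) - z_{α/2}
z_β = 0.51 · √(59/2) - 2.241
z_β = 0.51 · 5.431 - 2.241
z_β = 0.529

Power = Φ(z_β) = Φ(0.529) ≈ 0.701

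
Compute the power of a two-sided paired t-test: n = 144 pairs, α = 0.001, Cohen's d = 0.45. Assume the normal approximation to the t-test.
Power ≈ 0.98

Power calculation (paired t-test, normal approximation):
z_β = d · √n - z_{α/2}
z_β = 0.45 · √144 - 3.291
z_β = 0.45 · 12.000 - 3.291
z_β = 2.109

Power = Φ(z_β) = Φ(2.109) ≈ 0.983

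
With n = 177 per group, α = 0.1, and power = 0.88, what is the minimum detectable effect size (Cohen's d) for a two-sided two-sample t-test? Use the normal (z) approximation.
d ≈ 0.30

Minimum detectable effect (two-sample t-test, normal approximation):
d = (z_{α/2} + z_β) / √(n/2)
d = (1.645 + 1.175) / √(177/2)
d = 2.820 / 9.407
d ≈ 0.30

By Cohen's convention (0.2 small / 0.5 medium / 0.8 large): small effect.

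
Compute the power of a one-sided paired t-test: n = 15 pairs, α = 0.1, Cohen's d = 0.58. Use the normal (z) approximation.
Power ≈ 0.83

Power calculation (paired t-test, normal approximation):
z_β = d · √n - z_α
z_β = 0.58 · √15 - 1.282
z_β = 0.58 · 3.873 - 1.282
z_β = 0.965

Power = Φ(z_β) = Φ(0.965) ≈ 0.833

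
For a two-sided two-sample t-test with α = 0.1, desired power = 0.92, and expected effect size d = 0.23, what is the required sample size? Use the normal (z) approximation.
n = 352 per group

Sample size formula (two-sample t-test, normal approximation):
n = 2 · ((z_{α/2} + z_β) / d)²

z_{α/2} = 1.645 (for α = 0.1, two-sided)
z_β = 1.405 (for power = 0.92)
d = 0.23

n = 2 · ((1.645 + 1.405) / 0.23)²
n = 2 · (13.261)²
n ≈ 351.71
Round up to the next whole number: n = 352 per group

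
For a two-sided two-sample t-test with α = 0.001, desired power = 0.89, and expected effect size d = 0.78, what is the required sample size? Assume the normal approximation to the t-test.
n = 68 per group

Sample size formula (two-sample t-test, normal approximation):
n = 2 · ((z_{α/2} + z_β) / d)²

z_{α/2} = 3.291 (for α = 0.001, two-sided)
z_β = 1.227 (for power = 0.89)
d = 0.78

n = 2 · ((3.291 + 1.227) / 0.78)²
n = 2 · (5.792)²
n ≈ 67.09
Round up to the next whole number: n = 68 per group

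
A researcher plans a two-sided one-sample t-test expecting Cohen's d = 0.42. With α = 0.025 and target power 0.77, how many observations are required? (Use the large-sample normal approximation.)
n = 51

Sample size formula (one-sample t-test, normal approximation):
n = ((z_{α/2} + z_β) / d)²

z_{α/2} = 2.241 (for α = 0.025, two-sided)
z_β = 0.739 (for power = 0.77)
d = 0.42

n = ((2.241 + 0.739) / 0.42)²
n = (7.095)²
n ≈ 50.34
Round up to the next whole number: n = 51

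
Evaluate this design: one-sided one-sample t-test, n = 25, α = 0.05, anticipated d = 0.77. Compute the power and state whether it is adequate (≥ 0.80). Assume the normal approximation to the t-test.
Power ≈ 0.99; the study is adequately powered (power ≥ 0.80)

Power calculation (one-sample t-test, normal approximation):
z_β = d · √n - z_α
z_β = 0.77 · √25 - 1.645
z_β = 0.77 · 5.000 - 1.645
z_β = 2.205

Power = Φ(z_β) = Φ(2.205) ≈ 0.986

Effect size d = 0.77 is medium by Cohen's convention (0.2/0.5/0.8).

Threshold: power ≥ 0.80 is conventionally adequate.
Power ≈ 0.99 → the study is adequately powered (power ≥ 0.80).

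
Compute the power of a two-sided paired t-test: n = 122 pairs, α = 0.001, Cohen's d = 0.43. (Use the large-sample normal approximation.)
Power ≈ 0.93

Power calculation (paired t-test, normal approximation):
z_β = d · √n - z_{α/2}
z_β = 0.43 · √122 - 3.291
z_β = 0.43 · 11.045 - 3.291
z_β = 1.459

Power = Φ(z_β) = Φ(1.459) ≈ 0.928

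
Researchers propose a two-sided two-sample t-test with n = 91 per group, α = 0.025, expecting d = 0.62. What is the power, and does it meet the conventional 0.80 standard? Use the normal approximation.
Power ≈ 0.97; the study is adequately powered (power ≥ 0.80)

Power calculation (two-sample t-test, normal approximation):
z_β = d · √(n/2) - z_{α/2}
z_β = 0.62 · √(91/2) - 2.241
z_β = 0.62 · 6.745 - 2.241
z_β = 1.941

Power = Φ(z_β) = Φ(1.941) ≈ 0.974

Effect size d = 0.62 is medium by Cohen's convention (0.2/0.5/0.8).

Threshold: power ≥ 0.80 is conventionally adequate.
Power ≈ 0.97 → the study is adequately powered (power ≥ 0.80).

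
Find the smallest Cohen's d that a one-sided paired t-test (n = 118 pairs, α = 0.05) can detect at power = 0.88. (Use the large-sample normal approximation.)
d ≈ 0.26

Minimum detectable effect (paired t-test, normal approximation):
d = (z_α + z_β) / √n
d = (1.645 + 1.175) / √118
d = 2.820 / 10.863
d ≈ 0.26

By Cohen's convention (0.2 small / 0.5 medium / 0.8 large): small effect.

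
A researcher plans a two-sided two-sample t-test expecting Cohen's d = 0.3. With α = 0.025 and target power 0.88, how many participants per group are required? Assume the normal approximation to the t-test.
n = 260 per group

Sample size formula (two-sample t-test, normal approximation):
n = 2 · ((z_{α/2} + z_β) / d)²

z_{α/2} = 2.241 (for α = 0.025, two-sided)
z_β = 1.175 (for power = 0.88)
d = 0.3

n = 2 · ((2.241 + 1.175) / 0.3)²
n = 2 · (11.387)²
n ≈ 259.33
Round up to the next whole number: n = 260 per group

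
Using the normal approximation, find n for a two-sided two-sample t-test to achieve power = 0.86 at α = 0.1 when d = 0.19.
n = 412 per group

Sample size formula (two-sample t-test, normal approximation):
n = 2 · ((z_{α/2} + z_β) / d)²

z_{α/2} = 1.645 (for α = 0.1, two-sided)
z_β = 1.080 (for power = 0.86)
d = 0.19

n = 2 · ((1.645 + 1.080) / 0.19)²
n = 2 · (14.342)²
n ≈ 411.39
Round up to the next whole number: n = 412 per group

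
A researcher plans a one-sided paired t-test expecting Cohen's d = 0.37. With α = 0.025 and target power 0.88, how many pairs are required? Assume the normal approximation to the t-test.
n = 72 pairs

Sample size formula (paired t-test, normal approximation):
n = ((z_α + z_β) / d)²

z_α = 1.960 (for α = 0.025, one-sided)
z_β = 1.175 (for power = 0.88)
d = 0.37

n = ((1.960 + 1.175) / 0.37)²
n = (8.473)²
n ≈ 71.79
Round up to the next whole number: n = 72 pairs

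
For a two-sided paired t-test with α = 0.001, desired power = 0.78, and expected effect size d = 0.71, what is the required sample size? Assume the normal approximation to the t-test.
n = 33 pairs

Sample size formula (paired t-test, normal approximation):
n = ((z_{α/2} + z_β) / d)²

z_{α/2} = 3.291 (for α = 0.001, two-sided)
z_β = 0.772 (for power = 0.78)
d = 0.71

n = ((3.291 + 0.772) / 0.71)²
n = (5.723)²
n ≈ 32.75
Round up to the next whole number: n = 33 pairs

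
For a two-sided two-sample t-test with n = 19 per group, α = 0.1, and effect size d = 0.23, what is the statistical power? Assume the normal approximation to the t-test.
Power ≈ 0.17

Power calculation (two-sample t-test, normal approximation):
z_β = d · √(n/2) - z_{α/2}
z_β = 0.23 · √(19/2) - 1.645
z_β = 0.23 · 3.082 - 1.645
z_β = -0.936

Power = Φ(z_β) = Φ(-0.936) ≈ 0.175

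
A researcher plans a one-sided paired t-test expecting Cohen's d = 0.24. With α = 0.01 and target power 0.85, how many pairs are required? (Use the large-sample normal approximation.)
n = 197 pairs

Sample size formula (paired t-test, normal approximation):
n = ((z_α + z_β) / d)²

z_α = 2.326 (for α = 0.01, one-sided)
z_β = 1.036 (for power = 0.85)
d = 0.24

n = ((2.326 + 1.036) / 0.24)²
n = (14.008)²
n ≈ 196.22
Round up to the next whole number: n = 197 pairs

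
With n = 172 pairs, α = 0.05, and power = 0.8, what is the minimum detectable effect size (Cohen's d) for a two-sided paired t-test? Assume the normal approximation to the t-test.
d ≈ 0.21

Minimum detectable effect (paired t-test, normal approximation):
d = (z_{α/2} + z_β) / √n
d = (1.960 + 0.842) / √172
d = 2.802 / 13.115
d ≈ 0.21

By Cohen's convention (0.2 small / 0.5 medium / 0.8 large): small effect.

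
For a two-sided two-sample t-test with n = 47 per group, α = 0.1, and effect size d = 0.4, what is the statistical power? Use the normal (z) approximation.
Power ≈ 0.62

Power calculation (two-sample t-test, normal approximation):
z_β = d · √(n/2) - z_{α/2}
z_β = 0.4 · √(47/2) - 1.645
z_β = 0.4 · 4.848 - 1.645
z_β = 0.294

Power = Φ(z_β) = Φ(0.294) ≈ 0.616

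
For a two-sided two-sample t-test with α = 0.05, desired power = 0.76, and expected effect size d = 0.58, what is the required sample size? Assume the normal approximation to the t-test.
n = 43 per group

Sample size formula (two-sample t-test, normal approximation):
n = 2 · ((z_{α/2} + z_β) / d)²

z_{α/2} = 1.960 (for α = 0.05, two-sided)
z_β = 0.706 (for power = 0.76)
d = 0.58

n = 2 · ((1.960 + 0.706) / 0.58)²
n = 2 · (4.597)²
n ≈ 42.26
Round up to the next whole number: n = 43 per group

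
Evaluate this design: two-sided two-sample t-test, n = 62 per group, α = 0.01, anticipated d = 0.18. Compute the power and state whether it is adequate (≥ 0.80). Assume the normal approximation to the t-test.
Power ≈ 0.06; the study is underpowered (power < 0.80)

Power calculation (two-sample t-test, normal approximation):
z_β = d · √(n/2) - z_{α/2}
z_β = 0.18 · √(62/2) - 2.576
z_β = 0.18 · 5.568 - 2.576
z_β = -1.574

Power = Φ(z_β) = Φ(-1.574) ≈ 0.058

Effect size d = 0.18 is very small by Cohen's convention (0.2/0.5/0.8).

Threshold: power ≥ 0.80 is conventionally adequate.
Power ≈ 0.06 → the study is underpowered (power < 0.80).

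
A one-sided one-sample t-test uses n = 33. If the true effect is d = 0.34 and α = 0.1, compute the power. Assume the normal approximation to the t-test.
Power ≈ 0.75

Power calculation (one-sample t-test, normal approximation):
z_β = d · √n - z_α
z_β = 0.34 · √33 - 1.282
z_β = 0.34 · 5.745 - 1.282
z_β = 0.672

Power = Φ(z_β) = Φ(0.672) ≈ 0.749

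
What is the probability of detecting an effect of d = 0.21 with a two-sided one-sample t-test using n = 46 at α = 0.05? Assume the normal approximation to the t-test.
Power ≈ 0.30

Power calculation (one-sample t-test, normal approximation):
z_β = d · √n - z_{α/2}
z_β = 0.21 · √46 - 1.960
z_β = 0.21 · 6.782 - 1.960
z_β = -0.536

Power = Φ(z_β) = Φ(-0.536) ≈ 0.296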